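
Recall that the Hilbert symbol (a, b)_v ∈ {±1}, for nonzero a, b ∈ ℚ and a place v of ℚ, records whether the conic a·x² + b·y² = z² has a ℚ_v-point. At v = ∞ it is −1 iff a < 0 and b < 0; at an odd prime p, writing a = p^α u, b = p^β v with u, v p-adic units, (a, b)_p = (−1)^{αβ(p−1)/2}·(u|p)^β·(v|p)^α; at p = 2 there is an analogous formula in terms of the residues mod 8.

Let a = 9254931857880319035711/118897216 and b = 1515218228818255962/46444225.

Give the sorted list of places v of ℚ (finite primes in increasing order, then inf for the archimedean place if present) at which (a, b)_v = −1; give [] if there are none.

[3, 13, 23, 37]

Mod squares: a ≡ 759, b ≡ 66378. Check v ∈ {∞, 2, 3, 5, 7, 11, 13, 23, 29, 37, 43, 47}.
v=11: a=11^1·(≡5), b=11^2·(≡1) mod 11; (5|11)=+1, (1|11)=+1; (−1)^{1·2·5}·(+1)^2·(+1)^1 = +1.
v=29: a=29^-2·(≡4), b=29^-2·(≡17) mod 29; (4|29)=+1, (17|29)=-1; (−1)^{-2·-2·14}·(+1)^-2·(-1)^-2 = +1.
v=7: a=7^0·(≡5), b=7^2·(≡4) mod 7; (5|7)=-1, (4|7)=+1; (−1)^{0·2·3}·(-1)^2·(+1)^0 = +1.
v=47: a=47^-2·(≡14), b=47^-2·(≡32) mod 47; (14|47)=+1, (32|47)=+1; (−1)^{-2·-2·23}·(+1)^-2·(+1)^-2 = +1.
v=13: a=13^6·(≡5), b=13^3·(≡3) mod 13; (5|13)=-1, (3|13)=+1; (−1)^{6·3·6}·(-1)^3·(+1)^6 = -1.
v=2: v_2(a)=-6, v_2(b)=1; units ≡ 7, 5 (mod 8); ε·ε+αω+βω = 1·0+-6·1+1·0 ≡ 0  ⇒  (a,b)_2 = +1.
v=∞: 759 > 0 and 66378 > 0  ⇒  (a,b)_∞ = +1.
v=5: a=5^0·(≡1), b=5^-2·(≡3) mod 5; (1|5)=+1, (3|5)=-1; (−1)^{0·-2·2}·(+1)^-2·(-1)^0 = +1.
v=43: a=43^2·(≡28), b=43^2·(≡30) mod 43; (28|43)=-1, (30|43)=-1; (−1)^{2·2·21}·(-1)^2·(-1)^2 = +1.
v=37: a=37^4·(≡19), b=37^3·(≡20) mod 37; (19|37)=-1, (20|37)=-1; (−1)^{4·3·18}·(-1)^3·(-1)^4 = -1.
v=23: a=23^1·(≡11), b=23^1·(≡17) mod 23; (11|23)=-1, (17|23)=-1; (−1)^{1·1·11}·(-1)^1·(-1)^1 = -1.
v=3: a=3^7·(≡1), b=3^3·(≡1) mod 3; (1|3)=+1, (1|3)=+1; (−1)^{7·3·1}·(+1)^3·(+1)^7 = -1.
|Ram(759, 66378)| = 4, even; anisotropic at {3, 13, 23, 37}.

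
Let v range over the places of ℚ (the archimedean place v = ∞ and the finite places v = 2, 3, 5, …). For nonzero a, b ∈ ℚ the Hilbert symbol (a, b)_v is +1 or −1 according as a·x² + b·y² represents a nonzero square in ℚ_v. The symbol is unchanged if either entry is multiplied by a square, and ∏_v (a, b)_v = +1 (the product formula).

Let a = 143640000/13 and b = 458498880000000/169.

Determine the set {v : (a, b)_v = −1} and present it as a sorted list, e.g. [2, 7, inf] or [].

Mod squares: a ≡ 5187, b ≡ 5. Check v ∈ {∞, 2, 3, 5, 7, 13, 19}.
v=19: a=19^1·(≡4), b=19^2·(≡5) mod 19; (4|19)=+1, (5|19)=+1; (−1)^{1·2·9}·(+1)^2·(+1)^1 = +1.
v=2: v_2(a)=6, v_2(b)=12; units ≡ 3, 5 (mod 8); ε·ε+αω+βω = 1·0+6·1+12·1 ≡ 0  ⇒  (a,b)_2 = +1.
v=5: a=5^4·(≡3), b=5^7·(≡1) mod 5; (3|5)=-1, (1|5)=+1; (−1)^{4·7·2}·(-1)^7·(+1)^4 = -1.
v=13: a=13^-1·(≡10), b=13^-2·(≡8) mod 13; (10|13)=+1, (8|13)=-1; (−1)^{-1·-2·6}·(+1)^-2·(-1)^-1 = -1.
v=7: a=7^1·(≡3), b=7^2·(≡3) mod 7; (3|7)=-1, (3|7)=-1; (−1)^{1·2·3}·(-1)^2·(-1)^1 = -1.
v=3: a=3^3·(≡1), b=3^4·(≡2) mod 3; (1|3)=+1, (2|3)=-1; (−1)^{3·4·1}·(+1)^4·(-1)^3 = -1.
v=∞: 5187 > 0 and 5 > 0  ⇒  (a,b)_∞ = +1.
|Ram(5187, 5)| = 4, even; anisotropic at {3, 5, 7, 13}.

[3, 5, 7, 13]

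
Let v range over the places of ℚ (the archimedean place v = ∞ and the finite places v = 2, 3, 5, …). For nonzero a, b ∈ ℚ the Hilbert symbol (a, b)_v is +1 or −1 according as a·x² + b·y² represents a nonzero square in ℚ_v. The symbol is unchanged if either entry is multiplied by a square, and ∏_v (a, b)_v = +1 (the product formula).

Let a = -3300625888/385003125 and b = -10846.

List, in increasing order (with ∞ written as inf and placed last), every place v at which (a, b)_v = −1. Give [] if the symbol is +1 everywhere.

[2, inf]

Mod squares: a ≡ -1190, b ≡ -10846. Check v ∈ {∞, 2, 3, 5, 7, 11, 13, 17, 19, 29}.
v=13: a=13^-2·(≡5), b=13^0·(≡9) mod 13; (5|13)=-1, (9|13)=+1; (−1)^{-2·0·6}·(-1)^0·(+1)^-2 = +1.
v=∞: -1190 < 0 and -10846 < 0  ⇒  (a,b)_∞ = -1.
v=3: a=3^-6·(≡1), b=3^0·(≡2) mod 3; (1|3)=+1, (2|3)=-1; (−1)^{-6·0·1}·(+1)^0·(-1)^-6 = +1.
v=29: a=29^0·(≡22), b=29^1·(≡3) mod 29; (22|29)=+1, (3|29)=-1; (−1)^{0·1·14}·(+1)^1·(-1)^0 = +1.
v=7: a=7^5·(≡5), b=7^0·(≡4) mod 7; (5|7)=-1, (4|7)=+1; (−1)^{5·0·3}·(-1)^0·(+1)^5 = +1.
v=2: v_2(a)=5, v_2(b)=1; units ≡ 5, 1 (mod 8); ε·ε+αω+βω = 0·0+5·0+1·1 ≡ 1  ⇒  (a,b)_2 = -1.
v=11: a=11^0·(≡1), b=11^1·(≡4) mod 11; (1|11)=+1, (4|11)=+1; (−1)^{0·1·5}·(+1)^1·(+1)^0 = +1.
v=17: a=17^1·(≡8), b=17^1·(≡8) mod 17; (8|17)=+1, (8|17)=+1; (−1)^{1·1·8}·(+1)^1·(+1)^1 = +1.
v=19: a=19^2·(≡11), b=19^0·(≡3) mod 19; (11|19)=+1, (3|19)=-1; (−1)^{2·0·9}·(+1)^0·(-1)^2 = +1.
v=5: a=5^-5·(≡2), b=5^0·(≡4) mod 5; (2|5)=-1, (4|5)=+1; (−1)^{-5·0·2}·(-1)^0·(+1)^-5 = +1.
(-1190, -10846 / ℚ) ramifies at {2, ∞}: a division algebra.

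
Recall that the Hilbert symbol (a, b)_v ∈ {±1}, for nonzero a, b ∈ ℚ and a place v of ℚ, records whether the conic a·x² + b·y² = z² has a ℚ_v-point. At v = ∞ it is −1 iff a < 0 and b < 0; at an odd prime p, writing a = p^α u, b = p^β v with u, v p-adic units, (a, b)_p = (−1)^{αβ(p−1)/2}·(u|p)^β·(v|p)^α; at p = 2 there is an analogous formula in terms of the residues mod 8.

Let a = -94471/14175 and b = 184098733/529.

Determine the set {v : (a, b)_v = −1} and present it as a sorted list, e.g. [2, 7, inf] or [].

Mod squares: a ≡ -3913, b ≡ 3757117. Check v ∈ {∞, 2, 3, 5, 7, 13, 19, 23, 41, 43, 53}.
v=2: v_2(a)=0, v_2(b)=0; units ≡ 7, 5 (mod 8); ε·ε+αω+βω = 1·0+0·1+0·0 ≡ 0  ⇒  (a,b)_2 = +1.
v=53: a=53^0·(≡10), b=53^1·(≡6) mod 53; (10|53)=+1, (6|53)=+1; (−1)^{0·1·26}·(+1)^1·(+1)^0 = +1.
v=23: a=23^0·(≡15), b=23^-2·(≡17) mod 23; (15|23)=-1, (17|23)=-1; (−1)^{0·-2·11}·(-1)^-2·(-1)^0 = +1.
v=41: a=41^0·(≡23), b=41^1·(≡37) mod 41; (23|41)=+1, (37|41)=+1; (−1)^{0·1·20}·(+1)^1·(+1)^0 = +1.
v=7: a=7^-1·(≡4), b=7^3·(≡5) mod 7; (4|7)=+1, (5|7)=-1; (−1)^{-1·3·3}·(+1)^3·(-1)^-1 = +1.
v=13: a=13^3·(≡7), b=13^1·(≡11) mod 13; (7|13)=-1, (11|13)=-1; (−1)^{3·1·6}·(-1)^1·(-1)^3 = +1.
v=∞: -3913 < 0 and 3757117 > 0  ⇒  (a,b)_∞ = +1.
v=19: a=19^0·(≡16), b=19^1·(≡14) mod 19; (16|19)=+1, (14|19)=-1; (−1)^{0·1·9}·(+1)^1·(-1)^0 = +1.
v=5: a=5^-2·(≡2), b=5^0·(≡2) mod 5; (2|5)=-1, (2|5)=-1; (−1)^{-2·0·2}·(-1)^0·(-1)^-2 = +1.
v=3: a=3^-4·(≡2), b=3^0·(≡1) mod 3; (2|3)=-1, (1|3)=+1; (−1)^{-4·0·1}·(-1)^0·(+1)^-4 = +1.
v=43: a=43^1·(≡6), b=43^0·(≡36) mod 43; (6|43)=+1, (36|43)=+1; (−1)^{1·0·21}·(+1)^0·(+1)^1 = +1.
Every local symbol is +1, so the conic -3913·x² + 3757117·y² = z² has ℚ_v-points for all v and hence a ℚ-point; (a, b / ℚ) ≅ M_2(ℚ).

[]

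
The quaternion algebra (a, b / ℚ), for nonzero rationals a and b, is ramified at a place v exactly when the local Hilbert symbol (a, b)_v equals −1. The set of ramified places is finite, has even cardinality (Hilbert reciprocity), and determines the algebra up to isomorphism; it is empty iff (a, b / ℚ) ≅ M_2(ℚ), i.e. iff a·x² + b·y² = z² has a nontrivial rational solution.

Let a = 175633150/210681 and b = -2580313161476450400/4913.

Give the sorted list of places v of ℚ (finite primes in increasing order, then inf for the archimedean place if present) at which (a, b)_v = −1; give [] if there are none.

Mod squares: a ≡ 2926, b ≡ -176358. Check v ∈ {∞, 2, 3, 5, 7, 11, 13, 17, 19}.
v=7: a=7^5·(≡3), b=7^7·(≡3) mod 7; (3|7)=-1, (3|7)=-1; (−1)^{5·7·3}·(-1)^7·(-1)^5 = -1.
v=∞: 2926 > 0 and -176358 < 0  ⇒  (a,b)_∞ = +1.
v=13: a=13^0·(≡10), b=13^1·(≡8) mod 13; (10|13)=+1, (8|13)=-1; (−1)^{0·1·6}·(+1)^1·(-1)^0 = +1.
v=3: a=3^-6·(≡1), b=3^1·(≡2) mod 3; (1|3)=+1, (2|3)=-1; (−1)^{-6·1·1}·(+1)^1·(-1)^-6 = +1.
v=19: a=19^1·(≡3), b=19^3·(≡5) mod 19; (3|19)=-1, (5|19)=+1; (−1)^{1·3·9}·(-1)^3·(+1)^1 = +1.
v=17: a=17^-2·(≡2), b=17^-3·(≡1) mod 17; (2|17)=+1, (1|17)=+1; (−1)^{-2·-3·8}·(+1)^-3·(+1)^-2 = +1.
v=11: a=11^1·(≡2), b=11^4·(≡3) mod 11; (2|11)=-1, (3|11)=+1; (−1)^{1·4·5}·(-1)^4·(+1)^1 = +1.
v=5: a=5^2·(≡1), b=5^2·(≡3) mod 5; (1|5)=+1, (3|5)=-1; (−1)^{2·2·2}·(+1)^2·(-1)^2 = +1.
v=2: v_2(a)=1, v_2(b)=5; units ≡ 7, 5 (mod 8); ε·ε+αω+βω = 1·0+1·1+5·0 ≡ 1  ⇒  (a,b)_2 = -1.
Ram(2926, -176358) = {2, 7}; no ℚ_2-point on the conic.

[2, 7]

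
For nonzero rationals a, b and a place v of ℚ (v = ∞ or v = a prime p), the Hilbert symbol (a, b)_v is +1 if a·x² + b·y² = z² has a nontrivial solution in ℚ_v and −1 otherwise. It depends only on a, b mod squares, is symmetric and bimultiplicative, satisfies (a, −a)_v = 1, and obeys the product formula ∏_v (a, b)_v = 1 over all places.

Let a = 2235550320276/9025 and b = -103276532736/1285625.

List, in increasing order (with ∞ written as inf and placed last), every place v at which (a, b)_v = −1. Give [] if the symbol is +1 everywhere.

(a, b) ≡ (69, -1173) mod (ℚ^×)²; places V = {2, 3, 5, 7, 11, 13, 17, 19, 23, 31, 43, ∞}.
(a,b)_11: α=0, u≡4; β=-2, v≡3 (mod 11); (4|11)=+1, (3|11)=+1; sign (−1)^0·+1^-2·+1^0 = +1.
(a,b)_7: α=2, u≡6; β=0, v≡3 (mod 7); (6|7)=-1, (3|7)=-1; sign (−1)^0·-1^0·-1^2 = +1.
(a,b)_19: α=-2, u≡14; β=0, v≡4 (mod 19); (14|19)=-1, (4|19)=+1; sign (−1)^0·-1^0·+1^-2 = +1.
(a,b)_31: α=0, u≡4; β=2, v≡2 (mod 31); (4|31)=+1, (2|31)=+1; sign (−1)^0·+1^2·+1^0 = +1.
(a,b)_2: α=2, β=10; u≡5, v≡3 (mod 8); ε(u)ε(v)=0·1, αω(v)=2·1, βω(u)=10·1; sum ≡ 0  ⇒  +1.
(a,b)_13: α=2, u≡10; β=2, v≡3 (mod 13); (10|13)=+1, (3|13)=+1; sign (−1)^0·+1^2·+1^2 = +1.
(a,b)_23: α=3, u≡12; β=1, v≡2 (mod 23); (12|23)=+1, (2|23)=+1; sign (−1)^1·+1^1·+1^3 = -1.
(a,b)_3: α=1, u≡2; β=3, v≡2 (mod 3); (2|3)=-1, (2|3)=-1; sign (−1)^1·-1^3·-1^1 = -1.
(a,b)_∞: sgn(69)=+, sgn(-1173)=−, so +1.
(a,b)_43: α=2, u≡34; β=0, v≡31 (mod 43); (34|43)=-1, (31|43)=+1; sign (−1)^0·-1^0·+1^2 = +1.
(a,b)_5: α=-2, u≡1; β=-4, v≡2 (mod 5); (1|5)=+1, (2|5)=-1; sign (−1)^0·+1^-4·-1^-2 = +1.
(a,b)_17: α=0, u≡15; β=-1, v≡2 (mod 17); (15|17)=+1, (2|17)=+1; sign (−1)^0·+1^-1·+1^0 = +1.
Ram(69, -1173) = {3, 23}; no ℚ_3-point on the conic.

[3, 23]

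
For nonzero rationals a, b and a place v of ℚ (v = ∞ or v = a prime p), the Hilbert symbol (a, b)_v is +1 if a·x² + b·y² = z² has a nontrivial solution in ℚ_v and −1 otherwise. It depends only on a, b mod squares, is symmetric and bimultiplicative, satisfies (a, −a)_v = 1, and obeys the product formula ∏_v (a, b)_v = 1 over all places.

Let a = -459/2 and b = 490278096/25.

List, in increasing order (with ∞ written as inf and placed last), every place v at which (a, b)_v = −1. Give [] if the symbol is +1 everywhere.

[2, 7, 11, 17]

Mod squares: a ≡ -102, b ≡ 1309. Check v ∈ {∞, 2, 3, 5, 7, 11, 17}.
v=7: a=7^0·(≡5), b=7^1·(≡6) mod 7; (5|7)=-1, (6|7)=-1; (−1)^{0·1·3}·(-1)^1·(-1)^0 = -1.
v=11: a=11^0·(≡7), b=11^1·(≡4) mod 11; (7|11)=-1, (4|11)=+1; (−1)^{0·1·5}·(-1)^1·(+1)^0 = -1.
v=∞: -102 < 0 and 1309 > 0  ⇒  (a,b)_∞ = +1.
v=17: a=17^1·(≡12), b=17^3·(≡13) mod 17; (12|17)=-1, (13|17)=+1; (−1)^{1·3·8}·(-1)^3·(+1)^1 = -1.
v=5: a=5^0·(≡3), b=5^-2·(≡1) mod 5; (3|5)=-1, (1|5)=+1; (−1)^{0·-2·2}·(-1)^-2·(+1)^0 = +1.
v=3: a=3^3·(≡2), b=3^4·(≡1) mod 3; (2|3)=-1, (1|3)=+1; (−1)^{3·4·1}·(-1)^4·(+1)^3 = +1.
v=2: v_2(a)=-1, v_2(b)=4; units ≡ 5, 5 (mod 8); ε·ε+αω+βω = 0·0+-1·1+4·1 ≡ 1  ⇒  (a,b)_2 = -1.
(-102, 1309 / ℚ) ramifies at {2, 7, 11, 17}: a division algebra.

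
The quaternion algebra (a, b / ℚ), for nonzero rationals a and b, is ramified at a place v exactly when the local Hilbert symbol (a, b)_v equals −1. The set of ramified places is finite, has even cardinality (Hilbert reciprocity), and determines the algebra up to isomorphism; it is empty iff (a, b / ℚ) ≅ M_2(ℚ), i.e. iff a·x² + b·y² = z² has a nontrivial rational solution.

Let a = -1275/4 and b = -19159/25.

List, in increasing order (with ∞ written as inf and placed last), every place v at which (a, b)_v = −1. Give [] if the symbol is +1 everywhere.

Mod squares: a ≡ -51, b ≡ -391. Check v ∈ {∞, 2, 3, 5, 7, 17, 23}.
v=23: a=23^0·(≡9), b=23^1·(≡9) mod 23; (9|23)=+1, (9|23)=+1; (−1)^{0·1·11}·(+1)^1·(+1)^0 = +1.
v=2: v_2(a)=-2, v_2(b)=0; units ≡ 5, 1 (mod 8); ε·ε+αω+βω = 0·0+-2·0+0·1 ≡ 0  ⇒  (a,b)_2 = +1.
v=∞: -51 < 0 and -391 < 0  ⇒  (a,b)_∞ = -1.
v=5: a=5^2·(≡1), b=5^-2·(≡1) mod 5; (1|5)=+1, (1|5)=+1; (−1)^{2·-2·2}·(+1)^-2·(+1)^2 = +1.
v=7: a=7^0·(≡5), b=7^2·(≡2) mod 7; (5|7)=-1, (2|7)=+1; (−1)^{0·2·3}·(-1)^2·(+1)^0 = +1.
v=17: a=17^1·(≡11), b=17^1·(≡10) mod 17; (11|17)=-1, (10|17)=-1; (−1)^{1·1·8}·(-1)^1·(-1)^1 = +1.
v=3: a=3^1·(≡1), b=3^0·(≡2) mod 3; (1|3)=+1, (2|3)=-1; (−1)^{1·0·1}·(+1)^0·(-1)^1 = -1.
Ram(-51, -391) = {3, ∞}; no ℚ_3-point on the conic.

[3, inf]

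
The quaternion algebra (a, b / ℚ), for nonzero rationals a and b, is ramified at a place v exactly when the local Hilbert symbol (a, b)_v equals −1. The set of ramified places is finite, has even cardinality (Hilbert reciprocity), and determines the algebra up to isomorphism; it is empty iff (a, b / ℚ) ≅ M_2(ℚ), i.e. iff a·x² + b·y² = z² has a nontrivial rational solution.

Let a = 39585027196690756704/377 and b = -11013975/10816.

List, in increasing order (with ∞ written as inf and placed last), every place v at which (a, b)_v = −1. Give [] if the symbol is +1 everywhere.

[13, 19]

(a, b) ≡ (11131302, -111) mod (ℚ^×)²; places V = {2, 3, 5, 7, 11, 13, 17, 19, 29, 37, ∞}.
(a,b)_7: α=5, u≡5; β=2, v≡2 (mod 7); (5|7)=-1, (2|7)=+1; sign (−1)^0·-1^2·+1^5 = +1.
(a,b)_11: α=2, u≡10; β=0, v≡2 (mod 11); (10|11)=-1, (2|11)=-1; sign (−1)^0·-1^0·-1^2 = +1.
(a,b)_19: α=1, u≡3; β=0, v≡8 (mod 19); (3|19)=-1, (8|19)=-1; sign (−1)^0·-1^0·-1^1 = -1.
(a,b)_17: α=2, u≡9; β=0, v≡9 (mod 17); (9|17)=+1, (9|17)=+1; sign (−1)^0·+1^0·+1^2 = +1.
(a,b)_13: α=-1, u≡9; β=-2, v≡11 (mod 13); (9|13)=+1, (11|13)=-1; sign (−1)^0·+1^-2·-1^-1 = -1.
(a,b)_29: α=-1, u≡20; β=0, v≡7 (mod 29); (20|29)=+1, (7|29)=+1; sign (−1)^0·+1^0·+1^-1 = +1.
(a,b)_2: α=5, β=-6; u≡3, v≡1 (mod 8); ε(u)ε(v)=1·0, αω(v)=5·0, βω(u)=-6·1; sum ≡ 0  ⇒  +1.
(a,b)_3: α=7, u≡1; β=5, v≡2 (mod 3); (1|3)=+1, (2|3)=-1; sign (−1)^1·+1^5·-1^7 = +1.
(a,b)_37: α=3, u≡12; β=1, v≡30 (mod 37); (12|37)=+1, (30|37)=+1; sign (−1)^0·+1^1·+1^3 = +1.
(a,b)_5: α=0, u≡2; β=2, v≡1 (mod 5); (2|5)=-1, (1|5)=+1; sign (−1)^0·-1^2·+1^0 = +1.
(a,b)_∞: sgn(11131302)=+, sgn(-111)=−, so +1.
Ram(11131302, -111) = {13, 19}; no ℚ_13-point on the conic.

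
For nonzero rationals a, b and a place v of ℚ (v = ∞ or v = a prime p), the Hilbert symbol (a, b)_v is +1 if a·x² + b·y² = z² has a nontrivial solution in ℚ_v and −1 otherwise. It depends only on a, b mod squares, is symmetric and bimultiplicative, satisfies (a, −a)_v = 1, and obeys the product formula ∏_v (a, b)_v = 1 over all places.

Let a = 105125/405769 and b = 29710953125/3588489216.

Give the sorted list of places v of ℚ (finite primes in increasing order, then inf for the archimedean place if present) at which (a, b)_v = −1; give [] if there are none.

(a, b) ≡ (5, 2261) mod (ℚ^×)²; places V = {2, 3, 5, 7, 13, 17, 19, 29, ∞}.
(a,b)_2: α=0, β=-18; u≡5, v≡5 (mod 8); ε(u)ε(v)=0·0, αω(v)=0·1, βω(u)=-18·1; sum ≡ 0  ⇒  +1.
(a,b)_∞: sgn(5)=+, sgn(2261)=+, so +1.
(a,b)_29: α=2, u≡9; β=2, v≡25 (mod 29); (9|29)=+1, (25|29)=+1; sign (−1)^0·+1^2·+1^2 = +1.
(a,b)_17: α=0, u≡5; β=1, v≡14 (mod 17); (5|17)=-1, (14|17)=-1; sign (−1)^0·-1^1·-1^0 = -1.
(a,b)_3: α=0, u≡2; β=-4, v≡2 (mod 3); (2|3)=-1, (2|3)=-1; sign (−1)^0·-1^-4·-1^0 = +1.
(a,b)_5: α=3, u≡4; β=6, v≡1 (mod 5); (4|5)=+1, (1|5)=+1; sign (−1)^0·+1^6·+1^3 = +1.
(a,b)_13: α=-2, u≡8; β=-2, v≡10 (mod 13); (8|13)=-1, (10|13)=+1; sign (−1)^0·-1^-2·+1^-2 = +1.
(a,b)_7: α=-4, u≡6; β=1, v≡2 (mod 7); (6|7)=-1, (2|7)=+1; sign (−1)^0·-1^1·+1^-4 = -1.
(a,b)_19: α=0, u≡11; β=1, v≡11 (mod 19); (11|19)=+1, (11|19)=+1; sign (−1)^0·+1^1·+1^0 = +1.
(5, 2261 / ℚ) ramifies at {7, 17}: a division algebra.

[7, 17]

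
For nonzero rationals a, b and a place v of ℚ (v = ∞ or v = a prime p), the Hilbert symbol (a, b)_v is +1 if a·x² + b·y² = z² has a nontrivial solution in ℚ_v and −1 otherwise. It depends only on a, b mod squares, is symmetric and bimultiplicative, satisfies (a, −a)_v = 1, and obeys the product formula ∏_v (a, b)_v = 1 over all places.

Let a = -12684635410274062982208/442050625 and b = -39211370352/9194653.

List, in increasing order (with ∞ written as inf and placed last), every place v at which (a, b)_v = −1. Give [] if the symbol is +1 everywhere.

(a, b) ≡ (-33, -91) mod (ℚ^×)²; places V = {2, 3, 5, 7, 11, 13, 29, ∞}.
(a,b)_2: α=6, β=4; u≡7, v≡5 (mod 8); ε(u)ε(v)=1·0, αω(v)=6·1, βω(u)=4·0; sum ≡ 0  ⇒  +1.
(a,b)_3: α=21, u≡1; β=10, v≡2 (mod 3); (1|3)=+1, (2|3)=-1; sign (−1)^0·+1^10·-1^21 = -1.
(a,b)_5: α=-4, u≡2; β=0, v≡1 (mod 5); (2|5)=-1, (1|5)=+1; sign (−1)^0·-1^0·+1^-4 = +1.
(a,b)_11: α=5, u≡7; β=2, v≡2 (mod 11); (7|11)=-1, (2|11)=-1; sign (−1)^0·-1^2·-1^5 = -1.
(a,b)_7: α=6, u≡1; β=3, v≡2 (mod 7); (1|7)=+1, (2|7)=+1; sign (−1)^0·+1^3·+1^6 = +1.
(a,b)_∞: sgn(-33)=−, sgn(-91)=−, so -1.
(a,b)_13: α=0, u≡2; β=-1, v≡5 (mod 13); (2|13)=-1, (5|13)=-1; sign (−1)^0·-1^-1·-1^0 = -1.
(a,b)_29: α=-4, u≡9; β=-4, v≡20 (mod 29); (9|29)=+1, (20|29)=+1; sign (−1)^0·+1^-4·+1^-4 = +1.
Ram(-33, -91) = {3, 11, 13, ∞}; no ℚ_3-point on the conic.

[3, 11, 13, inf]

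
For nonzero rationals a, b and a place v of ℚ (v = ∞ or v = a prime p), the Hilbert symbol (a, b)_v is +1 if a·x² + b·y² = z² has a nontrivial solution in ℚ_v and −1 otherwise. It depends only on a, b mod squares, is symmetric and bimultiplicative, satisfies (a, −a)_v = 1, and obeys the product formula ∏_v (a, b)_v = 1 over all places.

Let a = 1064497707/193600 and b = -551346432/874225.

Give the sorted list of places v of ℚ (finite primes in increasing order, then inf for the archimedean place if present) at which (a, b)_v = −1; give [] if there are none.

(a, b) ≡ (3, -897) mod (ℚ^×)²; places V = {2, 3, 5, 7, 11, 13, 17, 23, ∞}.
(a,b)_11: α=-2, u≡4; β=-2, v≡5 (mod 11); (4|11)=+1, (5|11)=+1; sign (−1)^0·+1^-2·+1^-2 = +1.
(a,b)_23: α=2, u≡4; β=1, v≡22 (mod 23); (4|23)=+1, (22|23)=-1; sign (−1)^0·+1^1·-1^2 = +1.
(a,b)_∞: sgn(3)=+, sgn(-897)=−, so +1.
(a,b)_5: α=-2, u≡3; β=-2, v≡2 (mod 5); (3|5)=-1, (2|5)=-1; sign (−1)^0·-1^-2·-1^-2 = +1.
(a,b)_2: α=-6, β=8; u≡3, v≡7 (mod 8); ε(u)ε(v)=1·1, αω(v)=-6·0, βω(u)=8·1; sum ≡ 1  ⇒  -1.
(a,b)_13: α=2, u≡1; β=1, v≡1 (mod 13); (1|13)=+1, (1|13)=+1; sign (−1)^0·+1^1·+1^2 = +1.
(a,b)_17: α=0, u≡5; β=-2, v≡1 (mod 17); (5|17)=-1, (1|17)=+1; sign (−1)^0·-1^-2·+1^0 = +1.
(a,b)_3: α=5, u≡1; β=1, v≡1 (mod 3); (1|3)=+1, (1|3)=+1; sign (−1)^1·+1^1·+1^5 = -1.
(a,b)_7: α=2, u≡6; β=4, v≡5 (mod 7); (6|7)=-1, (5|7)=-1; sign (−1)^0·-1^4·-1^2 = +1.
(3, -897 / ℚ) ramifies at {2, 3}: a division algebra.

[2, 3]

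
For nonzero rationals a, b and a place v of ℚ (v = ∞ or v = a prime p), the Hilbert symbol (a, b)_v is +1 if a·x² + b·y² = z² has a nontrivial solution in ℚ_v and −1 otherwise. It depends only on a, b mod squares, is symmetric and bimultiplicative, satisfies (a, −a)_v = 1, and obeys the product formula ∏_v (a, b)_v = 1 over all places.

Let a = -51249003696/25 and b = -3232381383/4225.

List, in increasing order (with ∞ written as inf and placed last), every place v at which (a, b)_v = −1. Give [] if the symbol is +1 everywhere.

(a, b) ≡ (-672771, -814407) mod (ℚ^×)²; places V = {2, 3, 5, 7, 11, 13, 19, 23, 29, 37, ∞}.
(a,b)_2: α=4, β=0; u≡5, v≡1 (mod 8); ε(u)ε(v)=0·0, αω(v)=4·0, βω(u)=0·1; sum ≡ 0  ⇒  +1.
(a,b)_19: α=1, u≡9; β=0, v≡11 (mod 19); (9|19)=+1, (11|19)=+1; sign (−1)^0·+1^0·+1^1 = +1.
(a,b)_7: α=0, u≡3; β=2, v≡1 (mod 7); (3|7)=-1, (1|7)=+1; sign (−1)^0·-1^2·+1^0 = +1.
(a,b)_3: α=3, u≡2; β=5, v≡1 (mod 3); (2|3)=-1, (1|3)=+1; sign (−1)^1·-1^5·+1^3 = +1.
(a,b)_5: α=-2, u≡4; β=-2, v≡3 (mod 5); (4|5)=+1, (3|5)=-1; sign (−1)^0·+1^-2·-1^-2 = +1.
(a,b)_23: α=2, u≡6; β=1, v≡19 (mod 23); (6|23)=+1, (19|23)=-1; sign (−1)^0·+1^1·-1^2 = +1.
(a,b)_∞: sgn(-672771)=−, sgn(-814407)=−, so -1.
(a,b)_13: α=0, u≡7; β=-2, v≡10 (mod 13); (7|13)=-1, (10|13)=+1; sign (−1)^0·-1^-2·+1^0 = +1.
(a,b)_29: α=1, u≡9; β=1, v≡8 (mod 29); (9|29)=+1, (8|29)=-1; sign (−1)^0·+1^1·-1^1 = -1.
(a,b)_11: α=1, u≡7; β=1, v≡3 (mod 11); (7|11)=-1, (3|11)=+1; sign (−1)^1·-1^1·+1^1 = +1.
(a,b)_37: α=1, u≡3; β=1, v≡11 (mod 37); (3|37)=+1, (11|37)=+1; sign (−1)^0·+1^1·+1^1 = +1.
|Ram(-672771, -814407)| = 2, even; anisotropic at {29, ∞}.

[29, inf]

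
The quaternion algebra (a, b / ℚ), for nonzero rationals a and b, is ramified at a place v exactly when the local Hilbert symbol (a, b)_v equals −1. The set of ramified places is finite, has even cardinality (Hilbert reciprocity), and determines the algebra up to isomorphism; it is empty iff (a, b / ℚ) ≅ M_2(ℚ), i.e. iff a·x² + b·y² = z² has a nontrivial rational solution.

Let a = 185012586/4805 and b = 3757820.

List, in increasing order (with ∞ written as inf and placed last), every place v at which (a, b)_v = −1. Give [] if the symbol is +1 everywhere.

Mod squares: a ≡ 5170, b ≡ 939455. Check v ∈ {∞, 2, 3, 5, 11, 19, 29, 31, 47}.
v=∞: 5170 > 0 and 939455 > 0  ⇒  (a,b)_∞ = +1.
v=29: a=29^0·(≡15), b=29^1·(≡8) mod 29; (15|29)=-1, (8|29)=-1; (−1)^{0·1·14}·(-1)^1·(-1)^0 = -1.
v=19: a=19^0·(≡14), b=19^1·(≡9) mod 19; (14|19)=-1, (9|19)=+1; (−1)^{0·1·9}·(-1)^1·(+1)^0 = -1.
v=11: a=11^1·(≡2), b=11^1·(≡4) mod 11; (2|11)=-1, (4|11)=+1; (−1)^{1·1·5}·(-1)^1·(+1)^1 = +1.
v=2: v_2(a)=1, v_2(b)=2; units ≡ 1, 7 (mod 8); ε·ε+αω+βω = 0·1+1·0+2·0 ≡ 0  ⇒  (a,b)_2 = +1.
v=31: a=31^-2·(≡12), b=31^1·(≡10) mod 31; (12|31)=-1, (10|31)=+1; (−1)^{-2·1·15}·(-1)^1·(+1)^-2 = -1.
v=47: a=47^3·(≡21), b=47^0·(≡29) mod 47; (21|47)=+1, (29|47)=-1; (−1)^{3·0·23}·(+1)^0·(-1)^3 = -1.
v=3: a=3^4·(≡1), b=3^0·(≡2) mod 3; (1|3)=+1, (2|3)=-1; (−1)^{4·0·1}·(+1)^0·(-1)^4 = +1.
v=5: a=5^-1·(≡1), b=5^1·(≡4) mod 5; (1|5)=+1, (4|5)=+1; (−1)^{-1·1·2}·(+1)^1·(+1)^-1 = +1.
(5170, 939455 / ℚ) ramifies at {19, 29, 31, 47}: a division algebra.

[19, 29, 31, 47]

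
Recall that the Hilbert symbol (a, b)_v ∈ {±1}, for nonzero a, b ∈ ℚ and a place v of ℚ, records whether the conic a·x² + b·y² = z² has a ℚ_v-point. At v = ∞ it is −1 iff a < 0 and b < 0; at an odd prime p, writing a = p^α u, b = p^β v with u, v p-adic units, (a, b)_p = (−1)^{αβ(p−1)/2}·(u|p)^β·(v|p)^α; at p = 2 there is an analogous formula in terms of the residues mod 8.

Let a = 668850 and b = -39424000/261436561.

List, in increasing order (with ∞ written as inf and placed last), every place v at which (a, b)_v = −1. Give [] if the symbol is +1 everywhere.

[3, 7, 11, 13]

Mod squares: a ≡ 546, b ≡ -385. Check v ∈ {∞, 2, 3, 5, 7, 11, 13, 19, 23, 37}.
v=5: a=5^2·(≡4), b=5^3·(≡3) mod 5; (4|5)=+1, (3|5)=-1; (−1)^{2·3·2}·(+1)^3·(-1)^2 = +1.
v=23: a=23^0·(≡10), b=23^-2·(≡3) mod 23; (10|23)=-1, (3|23)=+1; (−1)^{0·-2·11}·(-1)^-2·(+1)^0 = +1.
v=2: v_2(a)=1, v_2(b)=12; units ≡ 1, 7 (mod 8); ε·ε+αω+βω = 0·1+1·0+12·0 ≡ 0  ⇒  (a,b)_2 = +1.
v=37: a=37^0·(≡1), b=37^-2·(≡20) mod 37; (1|37)=+1, (20|37)=-1; (−1)^{0·-2·18}·(+1)^-2·(-1)^0 = +1.
v=13: a=13^1·(≡9), b=13^0·(≡11) mod 13; (9|13)=+1, (11|13)=-1; (−1)^{1·0·6}·(+1)^0·(-1)^1 = -1.
v=11: a=11^0·(≡6), b=11^1·(≡9) mod 11; (6|11)=-1, (9|11)=+1; (−1)^{0·1·5}·(-1)^1·(+1)^0 = -1.
v=7: a=7^3·(≡4), b=7^1·(≡4) mod 7; (4|7)=+1, (4|7)=+1; (−1)^{3·1·3}·(+1)^1·(+1)^3 = -1.
v=19: a=19^0·(≡12), b=19^-2·(≡15) mod 19; (12|19)=-1, (15|19)=-1; (−1)^{0·-2·9}·(-1)^-2·(-1)^0 = +1.
v=∞: 546 > 0 and -385 < 0  ⇒  (a,b)_∞ = +1.
v=3: a=3^1·(≡2), b=3^0·(≡2) mod 3; (2|3)=-1, (2|3)=-1; (−1)^{1·0·1}·(-1)^0·(-1)^1 = -1.
(546, -385 / ℚ) ramifies at {3, 7, 11, 13}: a division algebra.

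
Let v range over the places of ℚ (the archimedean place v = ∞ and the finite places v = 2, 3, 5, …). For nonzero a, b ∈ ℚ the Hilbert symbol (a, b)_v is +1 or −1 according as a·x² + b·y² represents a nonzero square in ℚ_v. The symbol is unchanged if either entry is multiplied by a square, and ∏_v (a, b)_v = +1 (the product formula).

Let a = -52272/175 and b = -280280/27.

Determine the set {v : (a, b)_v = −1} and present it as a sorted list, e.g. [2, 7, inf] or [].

[13, inf]

Mod squares: a ≡ -21, b ≡ -4290. Check v ∈ {∞, 2, 3, 5, 7, 11, 13}.
v=∞: -21 < 0 and -4290 < 0  ⇒  (a,b)_∞ = -1.
v=11: a=11^2·(≡3), b=11^1·(≡8) mod 11; (3|11)=+1, (8|11)=-1; (−1)^{2·1·5}·(+1)^1·(-1)^2 = +1.
v=5: a=5^-2·(≡4), b=5^1·(≡2) mod 5; (4|5)=+1, (2|5)=-1; (−1)^{-2·1·2}·(+1)^1·(-1)^-2 = +1.
v=2: v_2(a)=4, v_2(b)=3; units ≡ 3, 7 (mod 8); ε·ε+αω+βω = 1·1+4·0+3·1 ≡ 0  ⇒  (a,b)_2 = +1.
v=3: a=3^3·(≡2), b=3^-3·(≡1) mod 3; (2|3)=-1, (1|3)=+1; (−1)^{3·-3·1}·(-1)^-3·(+1)^3 = +1.
v=13: a=13^0·(≡11), b=13^1·(≡7) mod 13; (11|13)=-1, (7|13)=-1; (−1)^{0·1·6}·(-1)^1·(-1)^0 = -1.
v=7: a=7^-1·(≡1), b=7^2·(≡1) mod 7; (1|7)=+1, (1|7)=+1; (−1)^{-1·2·3}·(+1)^2·(+1)^-1 = +1.
Ram(-21, -4290) = {13, ∞}; no ℚ_13-point on the conic.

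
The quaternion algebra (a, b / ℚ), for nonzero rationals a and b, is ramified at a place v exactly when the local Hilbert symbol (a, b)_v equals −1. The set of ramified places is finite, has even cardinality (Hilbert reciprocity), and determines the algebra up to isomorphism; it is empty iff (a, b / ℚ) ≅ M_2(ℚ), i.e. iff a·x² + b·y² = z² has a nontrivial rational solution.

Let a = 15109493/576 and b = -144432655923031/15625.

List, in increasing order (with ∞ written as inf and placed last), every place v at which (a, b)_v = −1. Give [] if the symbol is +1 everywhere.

[29, 31]

Mod squares: a ≡ 6293, b ≡ -31. Check v ∈ {∞, 2, 3, 5, 7, 29, 31}.
v=3: a=3^-2·(≡2), b=3^0·(≡2) mod 3; (2|3)=-1, (2|3)=-1; (−1)^{-2·0·1}·(-1)^0·(-1)^-2 = +1.
v=2: v_2(a)=-6, v_2(b)=0; units ≡ 5, 1 (mod 8); ε·ε+αω+βω = 0·0+-6·0+0·1 ≡ 0  ⇒  (a,b)_2 = +1.
v=7: a=7^5·(≡5), b=7^8·(≡1) mod 7; (5|7)=-1, (1|7)=+1; (−1)^{5·8·3}·(-1)^8·(+1)^5 = +1.
v=∞: 6293 > 0 and -31 < 0  ⇒  (a,b)_∞ = +1.
v=5: a=5^0·(≡3), b=5^-6·(≡4) mod 5; (3|5)=-1, (4|5)=+1; (−1)^{0·-6·2}·(-1)^-6·(+1)^0 = +1.
v=31: a=31^1·(≡27), b=31^3·(≡22) mod 31; (27|31)=-1, (22|31)=-1; (−1)^{1·3·15}·(-1)^3·(-1)^1 = -1.
v=29: a=29^1·(≡21), b=29^2·(≡19) mod 29; (21|29)=-1, (19|29)=-1; (−1)^{1·2·14}·(-1)^2·(-1)^1 = -1.
(6293, -31 / ℚ) ramifies at {29, 31}: a division algebra.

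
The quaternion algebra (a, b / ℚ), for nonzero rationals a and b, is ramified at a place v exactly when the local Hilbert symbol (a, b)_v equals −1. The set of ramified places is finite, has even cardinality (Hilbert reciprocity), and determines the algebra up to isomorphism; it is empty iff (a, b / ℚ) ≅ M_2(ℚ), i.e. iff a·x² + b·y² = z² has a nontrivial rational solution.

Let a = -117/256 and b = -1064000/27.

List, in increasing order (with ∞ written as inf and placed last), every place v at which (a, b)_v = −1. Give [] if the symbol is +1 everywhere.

[3, 5, 13, inf]

Mod squares: a ≡ -13, b ≡ -1995. Check v ∈ {∞, 2, 3, 5, 7, 13, 19}.
v=13: a=13^1·(≡12), b=13^0·(≡11) mod 13; (12|13)=+1, (11|13)=-1; (−1)^{1·0·6}·(+1)^0·(-1)^1 = -1.
v=5: a=5^0·(≡3), b=5^3·(≡4) mod 5; (3|5)=-1, (4|5)=+1; (−1)^{0·3·2}·(-1)^3·(+1)^0 = -1.
v=2: v_2(a)=-8, v_2(b)=6; units ≡ 3, 5 (mod 8); ε·ε+αω+βω = 1·0+-8·1+6·1 ≡ 0  ⇒  (a,b)_2 = +1.
v=∞: -13 < 0 and -1995 < 0  ⇒  (a,b)_∞ = -1.
v=3: a=3^2·(≡2), b=3^-3·(≡1) mod 3; (2|3)=-1, (1|3)=+1; (−1)^{2·-3·1}·(-1)^-3·(+1)^2 = -1.
v=19: a=19^0·(≡6), b=19^1·(≡11) mod 19; (6|19)=+1, (11|19)=+1; (−1)^{0·1·9}·(+1)^1·(+1)^0 = +1.
v=7: a=7^0·(≡4), b=7^1·(≡2) mod 7; (4|7)=+1, (2|7)=+1; (−1)^{0·1·3}·(+1)^1·(+1)^0 = +1.
|Ram(-13, -1995)| = 4, even; anisotropic at {3, 5, 13, ∞}.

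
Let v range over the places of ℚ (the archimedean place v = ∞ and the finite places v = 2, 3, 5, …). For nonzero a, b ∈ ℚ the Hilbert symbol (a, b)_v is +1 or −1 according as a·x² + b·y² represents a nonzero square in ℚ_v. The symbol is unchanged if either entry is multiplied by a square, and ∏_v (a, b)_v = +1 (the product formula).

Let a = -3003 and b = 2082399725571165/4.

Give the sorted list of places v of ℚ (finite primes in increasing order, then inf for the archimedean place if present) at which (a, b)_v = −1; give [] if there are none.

Mod squares: a ≡ -3003, b ≡ 165. Check v ∈ {∞, 2, 3, 5, 7, 11, 13}.
v=3: a=3^1·(≡1), b=3^3·(≡1) mod 3; (1|3)=+1, (1|3)=+1; (−1)^{1·3·1}·(+1)^3·(+1)^1 = -1.
v=7: a=7^1·(≡5), b=7^4·(≡4) mod 7; (5|7)=-1, (4|7)=+1; (−1)^{1·4·3}·(-1)^4·(+1)^1 = +1.
v=2: v_2(a)=0, v_2(b)=-2; units ≡ 5, 5 (mod 8); ε·ε+αω+βω = 0·0+0·1+-2·1 ≡ 0  ⇒  (a,b)_2 = +1.
v=∞: -3003 < 0 and 165 > 0  ⇒  (a,b)_∞ = +1.
v=11: a=11^1·(≡2), b=11^3·(≡1) mod 11; (2|11)=-1, (1|11)=+1; (−1)^{1·3·5}·(-1)^3·(+1)^1 = +1.
v=5: a=5^0·(≡2), b=5^1·(≡2) mod 5; (2|5)=-1, (2|5)=-1; (−1)^{0·1·2}·(-1)^1·(-1)^0 = -1.
v=13: a=13^1·(≡3), b=13^6·(≡1) mod 13; (3|13)=+1, (1|13)=+1; (−1)^{1·6·6}·(+1)^6·(+1)^1 = +1.
|Ram(-3003, 165)| = 2, even; anisotropic at {3, 5}.

[3, 5]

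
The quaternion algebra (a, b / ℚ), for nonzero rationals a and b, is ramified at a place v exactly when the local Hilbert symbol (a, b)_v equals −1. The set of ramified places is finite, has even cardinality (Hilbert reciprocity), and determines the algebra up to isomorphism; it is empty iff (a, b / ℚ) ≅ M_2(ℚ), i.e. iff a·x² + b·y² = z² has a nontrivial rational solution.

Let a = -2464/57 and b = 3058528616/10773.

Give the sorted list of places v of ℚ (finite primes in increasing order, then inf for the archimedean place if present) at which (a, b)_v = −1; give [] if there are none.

[2, 3]

Mod squares: a ≡ -8778, b ≡ 3458. Check v ∈ {∞, 2, 3, 7, 11, 13, 17, 19, 29}.
v=17: a=17^0·(≡3), b=17^2·(≡14) mod 17; (3|17)=-1, (14|17)=-1; (−1)^{0·2·8}·(-1)^2·(-1)^0 = +1.
v=13: a=13^0·(≡9), b=13^1·(≡5) mod 13; (9|13)=+1, (5|13)=-1; (−1)^{0·1·6}·(+1)^1·(-1)^0 = +1.
v=2: v_2(a)=5, v_2(b)=3; units ≡ 3, 1 (mod 8); ε·ε+αω+βω = 1·0+5·0+3·1 ≡ 1  ⇒  (a,b)_2 = -1.
v=7: a=7^1·(≡5), b=7^-1·(≡4) mod 7; (5|7)=-1, (4|7)=+1; (−1)^{1·-1·3}·(-1)^-1·(+1)^1 = +1.
v=29: a=29^0·(≡28), b=29^2·(≡25) mod 29; (28|29)=+1, (25|29)=+1; (−1)^{0·2·14}·(+1)^2·(+1)^0 = +1.
v=3: a=3^-1·(≡2), b=3^-4·(≡2) mod 3; (2|3)=-1, (2|3)=-1; (−1)^{-1·-4·1}·(-1)^-4·(-1)^-1 = -1.
v=19: a=19^-1·(≡2), b=19^-1·(≡17) mod 19; (2|19)=-1, (17|19)=+1; (−1)^{-1·-1·9}·(-1)^-1·(+1)^-1 = +1.
v=11: a=11^1·(≡9), b=11^2·(≡5) mod 11; (9|11)=+1, (5|11)=+1; (−1)^{1·2·5}·(+1)^2·(+1)^1 = +1.
v=∞: -8778 < 0 and 3458 > 0  ⇒  (a,b)_∞ = +1.
(-8778, 3458 / ℚ) ramifies at {2, 3}: a division algebra.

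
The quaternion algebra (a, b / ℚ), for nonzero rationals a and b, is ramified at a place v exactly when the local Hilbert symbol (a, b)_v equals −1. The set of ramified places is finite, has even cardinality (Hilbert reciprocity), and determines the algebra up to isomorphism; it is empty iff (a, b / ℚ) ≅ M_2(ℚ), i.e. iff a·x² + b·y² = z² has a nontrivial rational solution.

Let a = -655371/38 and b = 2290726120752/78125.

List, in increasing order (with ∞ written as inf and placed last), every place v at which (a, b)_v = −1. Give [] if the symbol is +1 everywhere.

Mod squares: a ≡ -34162, b ≡ 15. Check v ∈ {∞, 2, 3, 5, 19, 29, 31}.
v=2: v_2(a)=-1, v_2(b)=4; units ≡ 7, 7 (mod 8); ε·ε+αω+βω = 1·1+-1·0+4·0 ≡ 1  ⇒  (a,b)_2 = -1.
v=19: a=19^-1·(≡17), b=19^0·(≡18) mod 19; (17|19)=+1, (18|19)=-1; (−1)^{-1·0·9}·(+1)^0·(-1)^-1 = -1.
v=5: a=5^0·(≡3), b=5^-7·(≡2) mod 5; (3|5)=-1, (2|5)=-1; (−1)^{0·-7·2}·(-1)^-7·(-1)^0 = -1.
v=3: a=3^6·(≡2), b=3^11·(≡2) mod 3; (2|3)=-1, (2|3)=-1; (−1)^{6·11·1}·(-1)^11·(-1)^6 = -1.
v=∞: -34162 < 0 and 15 > 0  ⇒  (a,b)_∞ = +1.
v=29: a=29^1·(≡12), b=29^2·(≡26) mod 29; (12|29)=-1, (26|29)=-1; (−1)^{1·2·14}·(-1)^2·(-1)^1 = -1.
v=31: a=31^1·(≡9), b=31^2·(≡30) mod 31; (9|31)=+1, (30|31)=-1; (−1)^{1·2·15}·(+1)^2·(-1)^1 = -1.
(-34162, 15 / ℚ) ramifies at {2, 3, 5, 19, 29, 31}: a division algebra.

[2, 3, 5, 19, 29, 31]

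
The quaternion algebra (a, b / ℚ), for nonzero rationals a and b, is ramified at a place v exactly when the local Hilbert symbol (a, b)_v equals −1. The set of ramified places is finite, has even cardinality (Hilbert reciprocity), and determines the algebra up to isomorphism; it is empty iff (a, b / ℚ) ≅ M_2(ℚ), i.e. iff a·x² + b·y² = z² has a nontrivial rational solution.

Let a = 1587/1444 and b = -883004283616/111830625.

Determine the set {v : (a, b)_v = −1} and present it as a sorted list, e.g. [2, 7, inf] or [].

Mod squares: a ≡ 3, b ≡ -79534. Check v ∈ {∞, 2, 3, 5, 7, 13, 17, 19, 23, 47}.
v=7: a=7^0·(≡6), b=7^5·(≡6) mod 7; (6|7)=-1, (6|7)=-1; (−1)^{0·5·3}·(-1)^5·(-1)^0 = -1.
v=23: a=23^2·(≡4), b=23^1·(≡10) mod 23; (4|23)=+1, (10|23)=-1; (−1)^{2·1·11}·(+1)^1·(-1)^2 = +1.
v=3: a=3^1·(≡1), b=3^-4·(≡2) mod 3; (1|3)=+1, (2|3)=-1; (−1)^{1·-4·1}·(+1)^-4·(-1)^1 = -1.
v=2: v_2(a)=-2, v_2(b)=5; units ≡ 3, 1 (mod 8); ε·ε+αω+βω = 1·0+-2·0+5·1 ≡ 1  ⇒  (a,b)_2 = -1.
v=5: a=5^0·(≡3), b=5^-4·(≡1) mod 5; (3|5)=-1, (1|5)=+1; (−1)^{0·-4·2}·(-1)^-4·(+1)^0 = +1.
v=13: a=13^0·(≡1), b=13^1·(≡8) mod 13; (1|13)=+1, (8|13)=-1; (−1)^{0·1·6}·(+1)^1·(-1)^0 = +1.
v=47: a=47^0·(≡37), b=47^-2·(≡21) mod 47; (37|47)=+1, (21|47)=+1; (−1)^{0·-2·23}·(+1)^-2·(+1)^0 = +1.
v=17: a=17^0·(≡11), b=17^2·(≡15) mod 17; (11|17)=-1, (15|17)=+1; (−1)^{0·2·8}·(-1)^2·(+1)^0 = +1.
v=19: a=19^-2·(≡12), b=19^1·(≡15) mod 19; (12|19)=-1, (15|19)=-1; (−1)^{-2·1·9}·(-1)^1·(-1)^-2 = -1.
v=∞: 3 > 0 and -79534 < 0  ⇒  (a,b)_∞ = +1.
Ram(3, -79534) = {2, 3, 7, 19}; no ℚ_2-point on the conic.

[2, 3, 7, 19]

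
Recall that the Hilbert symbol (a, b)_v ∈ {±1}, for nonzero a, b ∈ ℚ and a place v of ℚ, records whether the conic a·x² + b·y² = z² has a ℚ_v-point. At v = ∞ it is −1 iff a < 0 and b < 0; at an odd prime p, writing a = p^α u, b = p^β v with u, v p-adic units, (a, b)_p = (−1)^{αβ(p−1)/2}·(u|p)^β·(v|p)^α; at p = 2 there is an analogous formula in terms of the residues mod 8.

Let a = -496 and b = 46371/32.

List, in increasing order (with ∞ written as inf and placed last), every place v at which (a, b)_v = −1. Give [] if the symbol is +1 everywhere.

[3, 13, 29, 31]

Mod squares: a ≡ -31, b ≡ 92742. Check v ∈ {∞, 2, 3, 13, 29, 31, 41}.
v=∞: -31 < 0 and 92742 > 0  ⇒  (a,b)_∞ = +1.
v=3: a=3^0·(≡2), b=3^1·(≡2) mod 3; (2|3)=-1, (2|3)=-1; (−1)^{0·1·1}·(-1)^1·(-1)^0 = -1.
v=31: a=31^1·(≡15), b=31^0·(≡26) mod 31; (15|31)=-1, (26|31)=-1; (−1)^{1·0·15}·(-1)^0·(-1)^1 = -1.
v=29: a=29^0·(≡26), b=29^1·(≡11) mod 29; (26|29)=-1, (11|29)=-1; (−1)^{0·1·14}·(-1)^1·(-1)^0 = -1.
v=41: a=41^0·(≡37), b=41^1·(≡11) mod 41; (37|41)=+1, (11|41)=-1; (−1)^{0·1·20}·(+1)^1·(-1)^0 = +1.
v=2: v_2(a)=4, v_2(b)=-5; units ≡ 1, 3 (mod 8); ε·ε+αω+βω = 0·1+4·1+-5·0 ≡ 0  ⇒  (a,b)_2 = +1.
v=13: a=13^0·(≡11), b=13^1·(≡3) mod 13; (11|13)=-1, (3|13)=+1; (−1)^{0·1·6}·(-1)^1·(+1)^0 = -1.
Ram(-31, 92742) = {3, 13, 29, 31}; no ℚ_3-point on the conic.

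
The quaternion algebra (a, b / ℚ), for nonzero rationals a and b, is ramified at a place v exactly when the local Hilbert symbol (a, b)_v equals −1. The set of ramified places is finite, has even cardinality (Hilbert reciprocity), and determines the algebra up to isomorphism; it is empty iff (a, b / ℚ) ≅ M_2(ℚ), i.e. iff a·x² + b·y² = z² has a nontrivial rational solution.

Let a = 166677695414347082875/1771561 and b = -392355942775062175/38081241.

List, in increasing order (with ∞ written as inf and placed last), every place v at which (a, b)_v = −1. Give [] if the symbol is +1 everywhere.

Mod squares: a ≡ 690235, b ≡ -7. Check v ∈ {∞, 2, 3, 5, 7, 11, 13, 17, 37, 41}.
v=5: a=5^3·(≡3), b=5^2·(≡3) mod 5; (3|5)=-1, (3|5)=-1; (−1)^{3·2·2}·(-1)^2·(-1)^3 = -1.
v=17: a=17^2·(≡1), b=17^-2·(≡11) mod 17; (1|17)=+1, (11|17)=-1; (−1)^{2·-2·8}·(+1)^-2·(-1)^2 = +1.
v=2: v_2(a)=0, v_2(b)=0; units ≡ 3, 1 (mod 8); ε·ε+αω+βω = 1·0+0·0+0·1 ≡ 0  ⇒  (a,b)_2 = +1.
v=3: a=3^0·(≡1), b=3^-2·(≡2) mod 3; (1|3)=+1, (2|3)=-1; (−1)^{0·-2·1}·(+1)^-2·(-1)^0 = +1.
v=11: a=11^-6·(≡8), b=11^-4·(≡5) mod 11; (8|11)=-1, (5|11)=+1; (−1)^{-6·-4·5}·(-1)^-4·(+1)^-6 = +1.
v=13: a=13^3·(≡3), b=13^2·(≡8) mod 13; (3|13)=+1, (8|13)=-1; (−1)^{3·2·6}·(+1)^2·(-1)^3 = -1.
v=41: a=41^3·(≡37), b=41^2·(≡17) mod 41; (37|41)=+1, (17|41)=-1; (−1)^{3·2·20}·(+1)^2·(-1)^3 = -1.
v=7: a=7^7·(≡3), b=7^9·(≡6) mod 7; (3|7)=-1, (6|7)=-1; (−1)^{7·9·3}·(-1)^9·(-1)^7 = -1.
v=∞: 690235 > 0 and -7 < 0  ⇒  (a,b)_∞ = +1.
v=37: a=37^1·(≡21), b=37^2·(≡26) mod 37; (21|37)=+1, (26|37)=+1; (−1)^{1·2·18}·(+1)^2·(+1)^1 = +1.
Ram(690235, -7) = {5, 7, 13, 41}; no ℚ_5-point on the conic.

[5, 7, 13, 41]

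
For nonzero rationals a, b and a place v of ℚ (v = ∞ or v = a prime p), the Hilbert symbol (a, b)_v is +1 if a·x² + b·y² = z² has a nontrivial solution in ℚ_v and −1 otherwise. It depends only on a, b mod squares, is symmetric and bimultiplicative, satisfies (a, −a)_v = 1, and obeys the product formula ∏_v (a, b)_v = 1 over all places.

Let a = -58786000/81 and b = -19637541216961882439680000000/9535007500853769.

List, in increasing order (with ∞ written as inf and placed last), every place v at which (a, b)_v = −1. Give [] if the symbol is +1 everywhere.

(a, b) ≡ (-146965, -28405) mod (ℚ^×)²; places V = {2, 3, 5, 7, 11, 13, 17, 19, 23, 41, ∞}.
(a,b)_19: α=1, u≡11; β=3, v≡4 (mod 19); (11|19)=+1, (4|19)=+1; sign (−1)^1·+1^3·+1^1 = -1.
(a,b)_13: α=1, u≡8; β=5, v≡12 (mod 13); (8|13)=-1, (12|13)=+1; sign (−1)^0·-1^5·+1^1 = -1.
(a,b)_11: α=0, u≡6; β=-4, v≡7 (mod 11); (6|11)=-1, (7|11)=-1; sign (−1)^0·-1^-4·-1^0 = +1.
(a,b)_17: α=1, u≡16; β=4, v≡9 (mod 17); (16|17)=+1, (9|17)=+1; sign (−1)^0·+1^4·+1^1 = +1.
(a,b)_2: α=4, β=20; u≡3, v≡3 (mod 8); ε(u)ε(v)=1·1, αω(v)=4·1, βω(u)=20·1; sum ≡ 1  ⇒  -1.
(a,b)_5: α=3, u≡2; β=7, v≡4 (mod 5); (2|5)=-1, (4|5)=+1; sign (−1)^0·-1^7·+1^3 = -1.
(a,b)_41: α=0, u≡36; β=-2, v≡1 (mod 41); (36|41)=+1, (1|41)=+1; sign (−1)^0·+1^-2·+1^0 = +1.
(a,b)_23: α=0, u≡21; β=1, v≡5 (mod 23); (21|23)=-1, (5|23)=-1; sign (−1)^0·-1^1·-1^0 = -1.
(a,b)_7: α=1, u≡3; β=2, v≡2 (mod 7); (3|7)=-1, (2|7)=+1; sign (−1)^0·-1^2·+1^1 = +1.
(a,b)_∞: sgn(-146965)=−, sgn(-28405)=−, so -1.
(a,b)_3: α=-4, u≡2; β=-18, v≡2 (mod 3); (2|3)=-1, (2|3)=-1; sign (−1)^0·-1^-18·-1^-4 = +1.
(-146965, -28405 / ℚ) ramifies at {2, 5, 13, 19, 23, ∞}: a division algebra.

[2, 5, 13, 19, 23, inf]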